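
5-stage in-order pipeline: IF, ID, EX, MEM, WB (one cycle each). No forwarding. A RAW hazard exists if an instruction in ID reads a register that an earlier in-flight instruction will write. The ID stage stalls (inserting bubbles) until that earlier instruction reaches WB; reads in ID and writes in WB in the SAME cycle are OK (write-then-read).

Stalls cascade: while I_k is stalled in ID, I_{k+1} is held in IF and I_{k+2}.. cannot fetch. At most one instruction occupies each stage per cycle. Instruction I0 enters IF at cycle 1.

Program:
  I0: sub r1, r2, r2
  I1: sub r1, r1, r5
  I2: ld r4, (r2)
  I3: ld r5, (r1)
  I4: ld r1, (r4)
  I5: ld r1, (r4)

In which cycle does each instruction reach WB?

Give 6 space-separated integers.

I0 sub r1 <- r2,r2: IF@1 ID@2 stall=0 (-) EX@3 MEM@4 WB@5
I1 sub r1 <- r1,r5: IF@2 ID@3 stall=2 (RAW on I0.r1 (WB@5)) EX@6 MEM@7 WB@8
I2 ld r4 <- r2: IF@3 ID@6 stall=0 (-) EX@7 MEM@8 WB@9
I3 ld r5 <- r1: IF@6 ID@7 stall=1 (RAW on I1.r1 (WB@8)) EX@9 MEM@10 WB@11
I4 ld r1 <- r4: IF@7 ID@9 stall=0 (-) EX@10 MEM@11 WB@12
I5 ld r1 <- r4: IF@9 ID@10 stall=0 (-) EX@11 MEM@12 WB@13

Answer: 5 8 9 11 12 13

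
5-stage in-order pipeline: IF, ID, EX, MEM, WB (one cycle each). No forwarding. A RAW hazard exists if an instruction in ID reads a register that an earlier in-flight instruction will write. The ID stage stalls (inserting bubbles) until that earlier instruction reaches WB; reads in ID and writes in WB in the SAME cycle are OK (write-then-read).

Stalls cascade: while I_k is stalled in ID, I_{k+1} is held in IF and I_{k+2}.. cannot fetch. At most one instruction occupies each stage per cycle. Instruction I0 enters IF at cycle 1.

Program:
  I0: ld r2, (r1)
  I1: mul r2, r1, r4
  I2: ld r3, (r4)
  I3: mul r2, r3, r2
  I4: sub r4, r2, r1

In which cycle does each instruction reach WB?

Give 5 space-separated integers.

Answer: 5 6 7 10 13

Derivation:
I0 ld r2 <- r1: IF@1 ID@2 stall=0 (-) EX@3 MEM@4 WB@5
I1 mul r2 <- r1,r4: IF@2 ID@3 stall=0 (-) EX@4 MEM@5 WB@6
I2 ld r3 <- r4: IF@3 ID@4 stall=0 (-) EX@5 MEM@6 WB@7
I3 mul r2 <- r3,r2: IF@4 ID@5 stall=2 (RAW on I2.r3 (WB@7)) EX@8 MEM@9 WB@10
I4 sub r4 <- r2,r1: IF@5 ID@8 stall=2 (RAW on I3.r2 (WB@10)) EX@11 MEM@12 WB@13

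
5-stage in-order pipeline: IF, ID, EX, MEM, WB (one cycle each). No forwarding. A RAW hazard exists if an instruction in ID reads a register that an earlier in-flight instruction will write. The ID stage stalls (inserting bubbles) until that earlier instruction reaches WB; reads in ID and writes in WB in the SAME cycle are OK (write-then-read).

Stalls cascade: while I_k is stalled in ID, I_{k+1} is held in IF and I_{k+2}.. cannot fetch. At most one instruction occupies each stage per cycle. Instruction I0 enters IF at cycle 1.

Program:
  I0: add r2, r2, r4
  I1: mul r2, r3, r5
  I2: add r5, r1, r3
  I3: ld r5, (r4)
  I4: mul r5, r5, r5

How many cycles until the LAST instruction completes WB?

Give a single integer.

I0 add r2 <- r2,r4: IF@1 ID@2 stall=0 (-) EX@3 MEM@4 WB@5
I1 mul r2 <- r3,r5: IF@2 ID@3 stall=0 (-) EX@4 MEM@5 WB@6
I2 add r5 <- r1,r3: IF@3 ID@4 stall=0 (-) EX@5 MEM@6 WB@7
I3 ld r5 <- r4: IF@4 ID@5 stall=0 (-) EX@6 MEM@7 WB@8
I4 mul r5 <- r5,r5: IF@5 ID@6 stall=2 (RAW on I3.r5 (WB@8)) EX@9 MEM@10 WB@11

Answer: 11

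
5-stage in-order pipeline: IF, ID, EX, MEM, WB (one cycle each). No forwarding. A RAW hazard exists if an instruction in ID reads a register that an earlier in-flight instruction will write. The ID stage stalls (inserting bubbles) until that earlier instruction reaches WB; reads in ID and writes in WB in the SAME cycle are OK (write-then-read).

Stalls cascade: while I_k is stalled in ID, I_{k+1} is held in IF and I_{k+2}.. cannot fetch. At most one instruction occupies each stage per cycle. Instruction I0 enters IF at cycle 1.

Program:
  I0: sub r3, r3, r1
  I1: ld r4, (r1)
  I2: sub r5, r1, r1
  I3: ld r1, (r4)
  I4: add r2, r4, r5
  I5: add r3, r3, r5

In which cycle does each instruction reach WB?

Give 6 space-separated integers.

I0 sub r3 <- r3,r1: IF@1 ID@2 stall=0 (-) EX@3 MEM@4 WB@5
I1 ld r4 <- r1: IF@2 ID@3 stall=0 (-) EX@4 MEM@5 WB@6
I2 sub r5 <- r1,r1: IF@3 ID@4 stall=0 (-) EX@5 MEM@6 WB@7
I3 ld r1 <- r4: IF@4 ID@5 stall=1 (RAW on I1.r4 (WB@6)) EX@7 MEM@8 WB@9
I4 add r2 <- r4,r5: IF@5 ID@7 stall=0 (-) EX@8 MEM@9 WB@10
I5 add r3 <- r3,r5: IF@7 ID@8 stall=0 (-) EX@9 MEM@10 WB@11

Answer: 5 6 7 9 10 11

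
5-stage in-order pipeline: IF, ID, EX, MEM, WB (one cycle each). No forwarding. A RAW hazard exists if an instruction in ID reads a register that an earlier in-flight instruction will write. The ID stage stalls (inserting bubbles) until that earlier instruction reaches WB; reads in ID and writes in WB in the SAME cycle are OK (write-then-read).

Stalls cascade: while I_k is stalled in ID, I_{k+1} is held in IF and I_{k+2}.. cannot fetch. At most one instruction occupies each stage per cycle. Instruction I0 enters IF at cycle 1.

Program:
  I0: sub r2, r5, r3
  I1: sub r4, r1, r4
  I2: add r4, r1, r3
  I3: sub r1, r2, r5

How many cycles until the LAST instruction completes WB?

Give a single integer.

Answer: 8

Derivation:
I0 sub r2 <- r5,r3: IF@1 ID@2 stall=0 (-) EX@3 MEM@4 WB@5
I1 sub r4 <- r1,r4: IF@2 ID@3 stall=0 (-) EX@4 MEM@5 WB@6
I2 add r4 <- r1,r3: IF@3 ID@4 stall=0 (-) EX@5 MEM@6 WB@7
I3 sub r1 <- r2,r5: IF@4 ID@5 stall=0 (-) EX@6 MEM@7 WB@8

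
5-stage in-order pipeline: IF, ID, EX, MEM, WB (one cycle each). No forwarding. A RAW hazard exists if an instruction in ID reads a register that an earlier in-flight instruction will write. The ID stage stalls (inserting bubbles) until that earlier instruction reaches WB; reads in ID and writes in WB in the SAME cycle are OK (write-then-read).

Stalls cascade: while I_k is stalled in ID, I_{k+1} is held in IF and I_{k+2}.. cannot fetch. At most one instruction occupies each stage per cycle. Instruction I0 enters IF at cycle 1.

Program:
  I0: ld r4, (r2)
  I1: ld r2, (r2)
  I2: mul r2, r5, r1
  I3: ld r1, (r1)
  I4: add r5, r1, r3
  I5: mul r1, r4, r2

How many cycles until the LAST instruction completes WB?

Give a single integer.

Answer: 12

Derivation:
I0 ld r4 <- r2: IF@1 ID@2 stall=0 (-) EX@3 MEM@4 WB@5
I1 ld r2 <- r2: IF@2 ID@3 stall=0 (-) EX@4 MEM@5 WB@6
I2 mul r2 <- r5,r1: IF@3 ID@4 stall=0 (-) EX@5 MEM@6 WB@7
I3 ld r1 <- r1: IF@4 ID@5 stall=0 (-) EX@6 MEM@7 WB@8
I4 add r5 <- r1,r3: IF@5 ID@6 stall=2 (RAW on I3.r1 (WB@8)) EX@9 MEM@10 WB@11
I5 mul r1 <- r4,r2: IF@6 ID@9 stall=0 (-) EX@10 MEM@11 WB@12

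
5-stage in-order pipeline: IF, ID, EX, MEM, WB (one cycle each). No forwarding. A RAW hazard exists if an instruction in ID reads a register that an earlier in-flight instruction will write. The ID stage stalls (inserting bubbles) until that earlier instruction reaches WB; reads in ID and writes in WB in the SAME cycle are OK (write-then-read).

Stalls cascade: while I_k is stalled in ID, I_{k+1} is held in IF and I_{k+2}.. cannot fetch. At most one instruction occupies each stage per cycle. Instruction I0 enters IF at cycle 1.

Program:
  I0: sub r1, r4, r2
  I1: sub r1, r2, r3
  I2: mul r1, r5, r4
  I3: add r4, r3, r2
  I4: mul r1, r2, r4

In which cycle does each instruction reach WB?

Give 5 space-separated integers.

Answer: 5 6 7 8 11

Derivation:
I0 sub r1 <- r4,r2: IF@1 ID@2 stall=0 (-) EX@3 MEM@4 WB@5
I1 sub r1 <- r2,r3: IF@2 ID@3 stall=0 (-) EX@4 MEM@5 WB@6
I2 mul r1 <- r5,r4: IF@3 ID@4 stall=0 (-) EX@5 MEM@6 WB@7
I3 add r4 <- r3,r2: IF@4 ID@5 stall=0 (-) EX@6 MEM@7 WB@8
I4 mul r1 <- r2,r4: IF@5 ID@6 stall=2 (RAW on I3.r4 (WB@8)) EX@9 MEM@10 WB@11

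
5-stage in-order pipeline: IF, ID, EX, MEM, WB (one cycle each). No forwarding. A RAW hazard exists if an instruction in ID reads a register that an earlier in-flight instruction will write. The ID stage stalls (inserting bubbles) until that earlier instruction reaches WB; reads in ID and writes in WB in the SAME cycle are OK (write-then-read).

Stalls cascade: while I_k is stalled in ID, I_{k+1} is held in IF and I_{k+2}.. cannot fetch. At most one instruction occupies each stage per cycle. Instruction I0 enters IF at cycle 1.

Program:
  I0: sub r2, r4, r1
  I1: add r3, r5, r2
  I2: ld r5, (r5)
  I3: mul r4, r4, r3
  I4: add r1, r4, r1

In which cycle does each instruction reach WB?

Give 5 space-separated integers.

Answer: 5 8 9 11 14

Derivation:
I0 sub r2 <- r4,r1: IF@1 ID@2 stall=0 (-) EX@3 MEM@4 WB@5
I1 add r3 <- r5,r2: IF@2 ID@3 stall=2 (RAW on I0.r2 (WB@5)) EX@6 MEM@7 WB@8
I2 ld r5 <- r5: IF@3 ID@6 stall=0 (-) EX@7 MEM@8 WB@9
I3 mul r4 <- r4,r3: IF@6 ID@7 stall=1 (RAW on I1.r3 (WB@8)) EX@9 MEM@10 WB@11
I4 add r1 <- r4,r1: IF@7 ID@9 stall=2 (RAW on I3.r4 (WB@11)) EX@12 MEM@13 WB@14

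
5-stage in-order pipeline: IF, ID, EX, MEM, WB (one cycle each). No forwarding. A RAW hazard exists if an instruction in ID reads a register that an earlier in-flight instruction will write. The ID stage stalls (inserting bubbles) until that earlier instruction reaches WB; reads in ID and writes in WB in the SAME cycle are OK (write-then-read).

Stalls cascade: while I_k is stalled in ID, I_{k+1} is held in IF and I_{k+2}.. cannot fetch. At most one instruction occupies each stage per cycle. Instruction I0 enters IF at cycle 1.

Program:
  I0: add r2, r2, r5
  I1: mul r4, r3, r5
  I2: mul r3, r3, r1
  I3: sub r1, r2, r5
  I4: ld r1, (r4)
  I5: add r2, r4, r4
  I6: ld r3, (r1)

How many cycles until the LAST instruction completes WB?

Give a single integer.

Answer: 12

Derivation:
I0 add r2 <- r2,r5: IF@1 ID@2 stall=0 (-) EX@3 MEM@4 WB@5
I1 mul r4 <- r3,r5: IF@2 ID@3 stall=0 (-) EX@4 MEM@5 WB@6
I2 mul r3 <- r3,r1: IF@3 ID@4 stall=0 (-) EX@5 MEM@6 WB@7
I3 sub r1 <- r2,r5: IF@4 ID@5 stall=0 (-) EX@6 MEM@7 WB@8
I4 ld r1 <- r4: IF@5 ID@6 stall=0 (-) EX@7 MEM@8 WB@9
I5 add r2 <- r4,r4: IF@6 ID@7 stall=0 (-) EX@8 MEM@9 WB@10
I6 ld r3 <- r1: IF@7 ID@8 stall=1 (RAW on I4.r1 (WB@9)) EX@10 MEM@11 WB@12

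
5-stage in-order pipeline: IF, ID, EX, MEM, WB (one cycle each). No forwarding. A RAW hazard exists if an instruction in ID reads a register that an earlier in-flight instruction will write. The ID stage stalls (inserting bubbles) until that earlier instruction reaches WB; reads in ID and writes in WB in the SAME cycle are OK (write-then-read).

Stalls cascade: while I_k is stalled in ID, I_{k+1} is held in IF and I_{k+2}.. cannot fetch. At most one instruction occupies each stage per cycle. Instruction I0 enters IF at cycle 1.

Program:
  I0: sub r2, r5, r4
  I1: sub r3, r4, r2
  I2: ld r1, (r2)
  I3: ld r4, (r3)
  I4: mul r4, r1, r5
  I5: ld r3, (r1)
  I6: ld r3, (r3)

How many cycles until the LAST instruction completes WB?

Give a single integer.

I0 sub r2 <- r5,r4: IF@1 ID@2 stall=0 (-) EX@3 MEM@4 WB@5
I1 sub r3 <- r4,r2: IF@2 ID@3 stall=2 (RAW on I0.r2 (WB@5)) EX@6 MEM@7 WB@8
I2 ld r1 <- r2: IF@3 ID@6 stall=0 (-) EX@7 MEM@8 WB@9
I3 ld r4 <- r3: IF@6 ID@7 stall=1 (RAW on I1.r3 (WB@8)) EX@9 MEM@10 WB@11
I4 mul r4 <- r1,r5: IF@7 ID@9 stall=0 (-) EX@10 MEM@11 WB@12
I5 ld r3 <- r1: IF@9 ID@10 stall=0 (-) EX@11 MEM@12 WB@13
I6 ld r3 <- r3: IF@10 ID@11 stall=2 (RAW on I5.r3 (WB@13)) EX@14 MEM@15 WB@16

Answer: 16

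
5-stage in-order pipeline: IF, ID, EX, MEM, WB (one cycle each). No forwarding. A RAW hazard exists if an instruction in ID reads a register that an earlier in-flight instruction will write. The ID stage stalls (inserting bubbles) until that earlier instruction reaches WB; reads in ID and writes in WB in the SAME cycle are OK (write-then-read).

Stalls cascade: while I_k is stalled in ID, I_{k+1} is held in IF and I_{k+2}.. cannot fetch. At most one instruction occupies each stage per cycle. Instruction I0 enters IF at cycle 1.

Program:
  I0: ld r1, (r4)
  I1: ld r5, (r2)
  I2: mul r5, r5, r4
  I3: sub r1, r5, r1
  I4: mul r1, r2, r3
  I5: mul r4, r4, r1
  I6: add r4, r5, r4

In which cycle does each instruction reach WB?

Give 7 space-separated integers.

Answer: 5 6 9 12 13 16 19

Derivation:
I0 ld r1 <- r4: IF@1 ID@2 stall=0 (-) EX@3 MEM@4 WB@5
I1 ld r5 <- r2: IF@2 ID@3 stall=0 (-) EX@4 MEM@5 WB@6
I2 mul r5 <- r5,r4: IF@3 ID@4 stall=2 (RAW on I1.r5 (WB@6)) EX@7 MEM@8 WB@9
I3 sub r1 <- r5,r1: IF@4 ID@7 stall=2 (RAW on I2.r5 (WB@9)) EX@10 MEM@11 WB@12
I4 mul r1 <- r2,r3: IF@7 ID@10 stall=0 (-) EX@11 MEM@12 WB@13
I5 mul r4 <- r4,r1: IF@10 ID@11 stall=2 (RAW on I4.r1 (WB@13)) EX@14 MEM@15 WB@16
I6 add r4 <- r5,r4: IF@11 ID@14 stall=2 (RAW on I5.r4 (WB@16)) EX@17 MEM@18 WB@19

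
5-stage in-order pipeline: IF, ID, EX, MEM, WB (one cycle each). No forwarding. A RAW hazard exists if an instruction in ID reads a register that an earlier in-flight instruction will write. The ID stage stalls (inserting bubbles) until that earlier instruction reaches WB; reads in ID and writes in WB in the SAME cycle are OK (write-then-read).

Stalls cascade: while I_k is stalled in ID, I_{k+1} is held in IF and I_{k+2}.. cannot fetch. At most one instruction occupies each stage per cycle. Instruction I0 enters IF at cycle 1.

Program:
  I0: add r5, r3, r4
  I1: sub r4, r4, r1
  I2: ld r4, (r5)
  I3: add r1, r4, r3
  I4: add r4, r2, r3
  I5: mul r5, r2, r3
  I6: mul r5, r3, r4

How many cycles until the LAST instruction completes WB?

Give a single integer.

Answer: 15

Derivation:
I0 add r5 <- r3,r4: IF@1 ID@2 stall=0 (-) EX@3 MEM@4 WB@5
I1 sub r4 <- r4,r1: IF@2 ID@3 stall=0 (-) EX@4 MEM@5 WB@6
I2 ld r4 <- r5: IF@3 ID@4 stall=1 (RAW on I0.r5 (WB@5)) EX@6 MEM@7 WB@8
I3 add r1 <- r4,r3: IF@4 ID@6 stall=2 (RAW on I2.r4 (WB@8)) EX@9 MEM@10 WB@11
I4 add r4 <- r2,r3: IF@6 ID@9 stall=0 (-) EX@10 MEM@11 WB@12
I5 mul r5 <- r2,r3: IF@9 ID@10 stall=0 (-) EX@11 MEM@12 WB@13
I6 mul r5 <- r3,r4: IF@10 ID@11 stall=1 (RAW on I4.r4 (WB@12)) EX@13 MEM@14 WB@15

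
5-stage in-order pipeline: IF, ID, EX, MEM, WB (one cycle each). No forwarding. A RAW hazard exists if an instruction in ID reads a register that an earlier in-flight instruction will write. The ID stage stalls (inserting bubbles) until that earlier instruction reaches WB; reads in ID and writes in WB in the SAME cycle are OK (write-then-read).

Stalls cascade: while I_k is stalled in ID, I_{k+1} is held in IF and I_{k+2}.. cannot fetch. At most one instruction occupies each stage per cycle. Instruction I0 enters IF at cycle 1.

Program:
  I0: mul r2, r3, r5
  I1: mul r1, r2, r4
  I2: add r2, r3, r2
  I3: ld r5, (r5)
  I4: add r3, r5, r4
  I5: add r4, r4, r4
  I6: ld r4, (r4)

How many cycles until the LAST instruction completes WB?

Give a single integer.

Answer: 17

Derivation:
I0 mul r2 <- r3,r5: IF@1 ID@2 stall=0 (-) EX@3 MEM@4 WB@5
I1 mul r1 <- r2,r4: IF@2 ID@3 stall=2 (RAW on I0.r2 (WB@5)) EX@6 MEM@7 WB@8
I2 add r2 <- r3,r2: IF@3 ID@6 stall=0 (-) EX@7 MEM@8 WB@9
I3 ld r5 <- r5: IF@6 ID@7 stall=0 (-) EX@8 MEM@9 WB@10
I4 add r3 <- r5,r4: IF@7 ID@8 stall=2 (RAW on I3.r5 (WB@10)) EX@11 MEM@12 WB@13
I5 add r4 <- r4,r4: IF@8 ID@11 stall=0 (-) EX@12 MEM@13 WB@14
I6 ld r4 <- r4: IF@11 ID@12 stall=2 (RAW on I5.r4 (WB@14)) EX@15 MEM@16 WB@17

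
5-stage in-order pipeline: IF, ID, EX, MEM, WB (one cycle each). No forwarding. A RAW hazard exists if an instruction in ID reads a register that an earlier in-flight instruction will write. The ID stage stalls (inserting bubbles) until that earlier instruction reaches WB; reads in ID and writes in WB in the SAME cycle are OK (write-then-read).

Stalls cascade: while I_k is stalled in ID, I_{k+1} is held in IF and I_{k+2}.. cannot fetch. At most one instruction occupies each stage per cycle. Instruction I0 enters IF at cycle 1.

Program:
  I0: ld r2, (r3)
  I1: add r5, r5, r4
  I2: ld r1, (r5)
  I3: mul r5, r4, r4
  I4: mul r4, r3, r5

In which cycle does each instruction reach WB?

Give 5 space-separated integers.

I0 ld r2 <- r3: IF@1 ID@2 stall=0 (-) EX@3 MEM@4 WB@5
I1 add r5 <- r5,r4: IF@2 ID@3 stall=0 (-) EX@4 MEM@5 WB@6
I2 ld r1 <- r5: IF@3 ID@4 stall=2 (RAW on I1.r5 (WB@6)) EX@7 MEM@8 WB@9
I3 mul r5 <- r4,r4: IF@4 ID@7 stall=0 (-) EX@8 MEM@9 WB@10
I4 mul r4 <- r3,r5: IF@7 ID@8 stall=2 (RAW on I3.r5 (WB@10)) EX@11 MEM@12 WB@13

Answer: 5 6 9 10 13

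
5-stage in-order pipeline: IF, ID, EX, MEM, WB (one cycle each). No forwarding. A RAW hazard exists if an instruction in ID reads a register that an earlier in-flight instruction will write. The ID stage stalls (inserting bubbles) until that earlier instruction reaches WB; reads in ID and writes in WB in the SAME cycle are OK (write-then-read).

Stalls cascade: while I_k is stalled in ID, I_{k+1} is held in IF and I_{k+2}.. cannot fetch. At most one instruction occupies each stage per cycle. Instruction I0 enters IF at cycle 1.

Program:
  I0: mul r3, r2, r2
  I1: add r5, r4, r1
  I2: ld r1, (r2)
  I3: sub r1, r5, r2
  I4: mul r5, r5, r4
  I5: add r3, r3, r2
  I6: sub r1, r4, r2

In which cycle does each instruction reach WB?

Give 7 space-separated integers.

I0 mul r3 <- r2,r2: IF@1 ID@2 stall=0 (-) EX@3 MEM@4 WB@5
I1 add r5 <- r4,r1: IF@2 ID@3 stall=0 (-) EX@4 MEM@5 WB@6
I2 ld r1 <- r2: IF@3 ID@4 stall=0 (-) EX@5 MEM@6 WB@7
I3 sub r1 <- r5,r2: IF@4 ID@5 stall=1 (RAW on I1.r5 (WB@6)) EX@7 MEM@8 WB@9
I4 mul r5 <- r5,r4: IF@5 ID@7 stall=0 (-) EX@8 MEM@9 WB@10
I5 add r3 <- r3,r2: IF@7 ID@8 stall=0 (-) EX@9 MEM@10 WB@11
I6 sub r1 <- r4,r2: IF@8 ID@9 stall=0 (-) EX@10 MEM@11 WB@12

Answer: 5 6 7 9 10 11 12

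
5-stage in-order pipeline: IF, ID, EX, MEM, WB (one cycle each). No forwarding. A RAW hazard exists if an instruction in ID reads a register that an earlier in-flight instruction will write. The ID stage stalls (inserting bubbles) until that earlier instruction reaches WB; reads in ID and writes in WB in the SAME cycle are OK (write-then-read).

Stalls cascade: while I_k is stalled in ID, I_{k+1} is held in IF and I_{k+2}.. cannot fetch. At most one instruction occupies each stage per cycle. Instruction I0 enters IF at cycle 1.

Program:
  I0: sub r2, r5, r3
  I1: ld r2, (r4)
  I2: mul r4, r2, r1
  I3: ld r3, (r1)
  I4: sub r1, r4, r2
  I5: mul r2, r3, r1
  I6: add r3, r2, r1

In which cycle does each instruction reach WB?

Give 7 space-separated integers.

I0 sub r2 <- r5,r3: IF@1 ID@2 stall=0 (-) EX@3 MEM@4 WB@5
I1 ld r2 <- r4: IF@2 ID@3 stall=0 (-) EX@4 MEM@5 WB@6
I2 mul r4 <- r2,r1: IF@3 ID@4 stall=2 (RAW on I1.r2 (WB@6)) EX@7 MEM@8 WB@9
I3 ld r3 <- r1: IF@4 ID@7 stall=0 (-) EX@8 MEM@9 WB@10
I4 sub r1 <- r4,r2: IF@7 ID@8 stall=1 (RAW on I2.r4 (WB@9)) EX@10 MEM@11 WB@12
I5 mul r2 <- r3,r1: IF@8 ID@10 stall=2 (RAW on I4.r1 (WB@12)) EX@13 MEM@14 WB@15
I6 add r3 <- r2,r1: IF@10 ID@13 stall=2 (RAW on I5.r2 (WB@15)) EX@16 MEM@17 WB@18

Answer: 5 6 9 10 12 15 18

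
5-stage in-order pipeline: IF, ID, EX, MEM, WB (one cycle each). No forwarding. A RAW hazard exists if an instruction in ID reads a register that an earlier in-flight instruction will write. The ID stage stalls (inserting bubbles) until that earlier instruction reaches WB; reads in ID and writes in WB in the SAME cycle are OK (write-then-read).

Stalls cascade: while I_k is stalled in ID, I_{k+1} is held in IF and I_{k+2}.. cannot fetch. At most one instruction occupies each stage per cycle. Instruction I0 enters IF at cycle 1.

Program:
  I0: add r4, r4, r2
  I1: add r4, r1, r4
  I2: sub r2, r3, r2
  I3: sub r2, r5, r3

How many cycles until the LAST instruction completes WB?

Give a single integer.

I0 add r4 <- r4,r2: IF@1 ID@2 stall=0 (-) EX@3 MEM@4 WB@5
I1 add r4 <- r1,r4: IF@2 ID@3 stall=2 (RAW on I0.r4 (WB@5)) EX@6 MEM@7 WB@8
I2 sub r2 <- r3,r2: IF@3 ID@6 stall=0 (-) EX@7 MEM@8 WB@9
I3 sub r2 <- r5,r3: IF@6 ID@7 stall=0 (-) EX@8 MEM@9 WB@10

Answer: 10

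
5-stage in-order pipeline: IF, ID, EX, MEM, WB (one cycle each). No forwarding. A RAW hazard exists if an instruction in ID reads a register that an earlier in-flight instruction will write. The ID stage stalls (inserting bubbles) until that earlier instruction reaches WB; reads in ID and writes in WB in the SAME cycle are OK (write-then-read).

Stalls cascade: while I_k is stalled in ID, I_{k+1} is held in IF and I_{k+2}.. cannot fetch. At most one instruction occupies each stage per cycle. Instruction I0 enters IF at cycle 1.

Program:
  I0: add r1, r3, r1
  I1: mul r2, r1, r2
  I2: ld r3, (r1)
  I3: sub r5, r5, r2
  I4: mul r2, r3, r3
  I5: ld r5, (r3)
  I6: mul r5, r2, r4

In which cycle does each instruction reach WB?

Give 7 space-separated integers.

I0 add r1 <- r3,r1: IF@1 ID@2 stall=0 (-) EX@3 MEM@4 WB@5
I1 mul r2 <- r1,r2: IF@2 ID@3 stall=2 (RAW on I0.r1 (WB@5)) EX@6 MEM@7 WB@8
I2 ld r3 <- r1: IF@3 ID@6 stall=0 (-) EX@7 MEM@8 WB@9
I3 sub r5 <- r5,r2: IF@6 ID@7 stall=1 (RAW on I1.r2 (WB@8)) EX@9 MEM@10 WB@11
I4 mul r2 <- r3,r3: IF@7 ID@9 stall=0 (-) EX@10 MEM@11 WB@12
I5 ld r5 <- r3: IF@9 ID@10 stall=0 (-) EX@11 MEM@12 WB@13
I6 mul r5 <- r2,r4: IF@10 ID@11 stall=1 (RAW on I4.r2 (WB@12)) EX@13 MEM@14 WB@15

Answer: 5 8 9 11 12 13 15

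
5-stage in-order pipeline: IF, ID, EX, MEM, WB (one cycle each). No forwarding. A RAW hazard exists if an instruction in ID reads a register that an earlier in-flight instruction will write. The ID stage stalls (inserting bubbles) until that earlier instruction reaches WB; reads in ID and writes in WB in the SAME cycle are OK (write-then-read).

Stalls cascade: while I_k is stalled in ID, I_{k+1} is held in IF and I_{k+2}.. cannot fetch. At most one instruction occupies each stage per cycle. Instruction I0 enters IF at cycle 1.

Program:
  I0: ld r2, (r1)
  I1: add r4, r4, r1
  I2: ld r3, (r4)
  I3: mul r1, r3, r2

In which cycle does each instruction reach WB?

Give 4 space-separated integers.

I0 ld r2 <- r1: IF@1 ID@2 stall=0 (-) EX@3 MEM@4 WB@5
I1 add r4 <- r4,r1: IF@2 ID@3 stall=0 (-) EX@4 MEM@5 WB@6
I2 ld r3 <- r4: IF@3 ID@4 stall=2 (RAW on I1.r4 (WB@6)) EX@7 MEM@8 WB@9
I3 mul r1 <- r3,r2: IF@4 ID@7 stall=2 (RAW on I2.r3 (WB@9)) EX@10 MEM@11 WB@12

Answer: 5 6 9 12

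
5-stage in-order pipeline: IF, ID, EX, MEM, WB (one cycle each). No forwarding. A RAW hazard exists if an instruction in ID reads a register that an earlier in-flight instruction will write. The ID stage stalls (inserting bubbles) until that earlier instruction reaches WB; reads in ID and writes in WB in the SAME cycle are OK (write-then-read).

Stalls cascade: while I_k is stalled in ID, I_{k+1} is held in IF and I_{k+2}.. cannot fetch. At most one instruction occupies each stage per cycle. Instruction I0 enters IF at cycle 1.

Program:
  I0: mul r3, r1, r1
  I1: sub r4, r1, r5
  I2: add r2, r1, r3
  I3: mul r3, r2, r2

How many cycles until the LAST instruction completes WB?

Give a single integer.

I0 mul r3 <- r1,r1: IF@1 ID@2 stall=0 (-) EX@3 MEM@4 WB@5
I1 sub r4 <- r1,r5: IF@2 ID@3 stall=0 (-) EX@4 MEM@5 WB@6
I2 add r2 <- r1,r3: IF@3 ID@4 stall=1 (RAW on I0.r3 (WB@5)) EX@6 MEM@7 WB@8
I3 mul r3 <- r2,r2: IF@4 ID@6 stall=2 (RAW on I2.r2 (WB@8)) EX@9 MEM@10 WB@11

Answer: 11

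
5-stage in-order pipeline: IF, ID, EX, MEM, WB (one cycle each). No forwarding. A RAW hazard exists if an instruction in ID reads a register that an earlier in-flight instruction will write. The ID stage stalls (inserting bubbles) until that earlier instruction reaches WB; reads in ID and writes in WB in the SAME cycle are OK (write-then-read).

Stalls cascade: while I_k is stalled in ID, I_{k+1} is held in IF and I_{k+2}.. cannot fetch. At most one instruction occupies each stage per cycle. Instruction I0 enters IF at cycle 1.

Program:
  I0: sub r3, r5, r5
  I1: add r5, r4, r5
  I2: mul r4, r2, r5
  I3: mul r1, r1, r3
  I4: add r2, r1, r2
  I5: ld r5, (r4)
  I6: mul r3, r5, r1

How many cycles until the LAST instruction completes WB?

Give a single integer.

Answer: 17

Derivation:
I0 sub r3 <- r5,r5: IF@1 ID@2 stall=0 (-) EX@3 MEM@4 WB@5
I1 add r5 <- r4,r5: IF@2 ID@3 stall=0 (-) EX@4 MEM@5 WB@6
I2 mul r4 <- r2,r5: IF@3 ID@4 stall=2 (RAW on I1.r5 (WB@6)) EX@7 MEM@8 WB@9
I3 mul r1 <- r1,r3: IF@4 ID@7 stall=0 (-) EX@8 MEM@9 WB@10
I4 add r2 <- r1,r2: IF@7 ID@8 stall=2 (RAW on I3.r1 (WB@10)) EX@11 MEM@12 WB@13
I5 ld r5 <- r4: IF@8 ID@11 stall=0 (-) EX@12 MEM@13 WB@14
I6 mul r3 <- r5,r1: IF@11 ID@12 stall=2 (RAW on I5.r5 (WB@14)) EX@15 MEM@16 WB@17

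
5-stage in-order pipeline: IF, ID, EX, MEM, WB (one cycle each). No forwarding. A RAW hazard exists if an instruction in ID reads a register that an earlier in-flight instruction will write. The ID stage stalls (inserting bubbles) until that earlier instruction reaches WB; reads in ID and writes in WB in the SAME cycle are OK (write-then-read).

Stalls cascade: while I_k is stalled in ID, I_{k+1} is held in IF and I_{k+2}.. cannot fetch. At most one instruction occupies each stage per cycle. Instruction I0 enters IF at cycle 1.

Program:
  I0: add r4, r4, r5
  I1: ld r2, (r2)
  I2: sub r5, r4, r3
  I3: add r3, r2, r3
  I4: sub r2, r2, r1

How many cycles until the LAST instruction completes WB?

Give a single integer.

I0 add r4 <- r4,r5: IF@1 ID@2 stall=0 (-) EX@3 MEM@4 WB@5
I1 ld r2 <- r2: IF@2 ID@3 stall=0 (-) EX@4 MEM@5 WB@6
I2 sub r5 <- r4,r3: IF@3 ID@4 stall=1 (RAW on I0.r4 (WB@5)) EX@6 MEM@7 WB@8
I3 add r3 <- r2,r3: IF@4 ID@6 stall=0 (-) EX@7 MEM@8 WB@9
I4 sub r2 <- r2,r1: IF@6 ID@7 stall=0 (-) EX@8 MEM@9 WB@10

Answer: 10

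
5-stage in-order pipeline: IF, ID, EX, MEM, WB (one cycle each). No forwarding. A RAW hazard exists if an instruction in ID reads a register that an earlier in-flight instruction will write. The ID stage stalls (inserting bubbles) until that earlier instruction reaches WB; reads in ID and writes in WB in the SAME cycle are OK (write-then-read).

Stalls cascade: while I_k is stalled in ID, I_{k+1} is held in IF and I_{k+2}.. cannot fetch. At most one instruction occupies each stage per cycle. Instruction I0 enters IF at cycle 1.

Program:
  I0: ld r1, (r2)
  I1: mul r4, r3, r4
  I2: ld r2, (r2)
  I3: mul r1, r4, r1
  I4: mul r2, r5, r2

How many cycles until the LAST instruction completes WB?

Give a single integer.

I0 ld r1 <- r2: IF@1 ID@2 stall=0 (-) EX@3 MEM@4 WB@5
I1 mul r4 <- r3,r4: IF@2 ID@3 stall=0 (-) EX@4 MEM@5 WB@6
I2 ld r2 <- r2: IF@3 ID@4 stall=0 (-) EX@5 MEM@6 WB@7
I3 mul r1 <- r4,r1: IF@4 ID@5 stall=1 (RAW on I1.r4 (WB@6)) EX@7 MEM@8 WB@9
I4 mul r2 <- r5,r2: IF@5 ID@7 stall=0 (-) EX@8 MEM@9 WB@10

Answer: 10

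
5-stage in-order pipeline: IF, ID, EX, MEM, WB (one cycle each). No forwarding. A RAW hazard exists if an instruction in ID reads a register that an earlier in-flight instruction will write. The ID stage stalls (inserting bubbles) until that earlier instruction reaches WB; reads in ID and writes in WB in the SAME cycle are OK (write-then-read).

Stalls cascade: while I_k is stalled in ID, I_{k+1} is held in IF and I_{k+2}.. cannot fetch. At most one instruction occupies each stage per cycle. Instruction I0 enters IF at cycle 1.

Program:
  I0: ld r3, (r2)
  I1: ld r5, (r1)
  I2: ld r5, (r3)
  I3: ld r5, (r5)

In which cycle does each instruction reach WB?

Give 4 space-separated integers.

I0 ld r3 <- r2: IF@1 ID@2 stall=0 (-) EX@3 MEM@4 WB@5
I1 ld r5 <- r1: IF@2 ID@3 stall=0 (-) EX@4 MEM@5 WB@6
I2 ld r5 <- r3: IF@3 ID@4 stall=1 (RAW on I0.r3 (WB@5)) EX@6 MEM@7 WB@8
I3 ld r5 <- r5: IF@4 ID@6 stall=2 (RAW on I2.r5 (WB@8)) EX@9 MEM@10 WB@11

Answer: 5 6 8 11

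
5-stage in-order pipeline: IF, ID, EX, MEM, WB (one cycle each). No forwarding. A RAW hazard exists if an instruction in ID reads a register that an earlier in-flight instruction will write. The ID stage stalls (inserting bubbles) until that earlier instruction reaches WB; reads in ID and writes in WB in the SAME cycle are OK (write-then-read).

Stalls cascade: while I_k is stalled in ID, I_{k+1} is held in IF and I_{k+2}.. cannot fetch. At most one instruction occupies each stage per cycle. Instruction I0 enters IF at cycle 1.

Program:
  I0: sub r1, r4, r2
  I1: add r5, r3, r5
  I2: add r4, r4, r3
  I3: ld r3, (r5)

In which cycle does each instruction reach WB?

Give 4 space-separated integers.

Answer: 5 6 7 9

Derivation:
I0 sub r1 <- r4,r2: IF@1 ID@2 stall=0 (-) EX@3 MEM@4 WB@5
I1 add r5 <- r3,r5: IF@2 ID@3 stall=0 (-) EX@4 MEM@5 WB@6
I2 add r4 <- r4,r3: IF@3 ID@4 stall=0 (-) EX@5 MEM@6 WB@7
I3 ld r3 <- r5: IF@4 ID@5 stall=1 (RAW on I1.r5 (WB@6)) EX@7 MEM@8 WB@9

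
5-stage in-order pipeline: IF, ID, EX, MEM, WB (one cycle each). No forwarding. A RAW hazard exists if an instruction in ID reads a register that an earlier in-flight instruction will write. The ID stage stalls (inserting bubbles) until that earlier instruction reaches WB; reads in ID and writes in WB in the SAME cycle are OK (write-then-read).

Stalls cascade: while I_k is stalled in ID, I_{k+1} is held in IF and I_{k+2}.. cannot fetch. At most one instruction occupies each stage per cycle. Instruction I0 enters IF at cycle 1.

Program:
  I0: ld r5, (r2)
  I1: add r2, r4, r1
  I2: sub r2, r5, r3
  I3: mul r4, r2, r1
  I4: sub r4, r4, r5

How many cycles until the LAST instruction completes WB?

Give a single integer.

I0 ld r5 <- r2: IF@1 ID@2 stall=0 (-) EX@3 MEM@4 WB@5
I1 add r2 <- r4,r1: IF@2 ID@3 stall=0 (-) EX@4 MEM@5 WB@6
I2 sub r2 <- r5,r3: IF@3 ID@4 stall=1 (RAW on I0.r5 (WB@5)) EX@6 MEM@7 WB@8
I3 mul r4 <- r2,r1: IF@4 ID@6 stall=2 (RAW on I2.r2 (WB@8)) EX@9 MEM@10 WB@11
I4 sub r4 <- r4,r5: IF@6 ID@9 stall=2 (RAW on I3.r4 (WB@11)) EX@12 MEM@13 WB@14

Answer: 14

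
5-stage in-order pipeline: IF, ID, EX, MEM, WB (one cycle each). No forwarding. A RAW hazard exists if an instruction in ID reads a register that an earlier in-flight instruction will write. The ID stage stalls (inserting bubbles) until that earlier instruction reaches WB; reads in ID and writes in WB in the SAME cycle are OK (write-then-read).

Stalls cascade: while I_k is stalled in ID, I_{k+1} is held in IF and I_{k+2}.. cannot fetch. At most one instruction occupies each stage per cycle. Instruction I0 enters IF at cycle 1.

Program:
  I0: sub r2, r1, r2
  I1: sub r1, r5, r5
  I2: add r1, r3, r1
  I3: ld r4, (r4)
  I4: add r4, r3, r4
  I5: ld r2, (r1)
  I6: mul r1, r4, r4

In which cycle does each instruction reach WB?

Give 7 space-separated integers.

Answer: 5 6 9 10 13 14 16

Derivation:
I0 sub r2 <- r1,r2: IF@1 ID@2 stall=0 (-) EX@3 MEM@4 WB@5
I1 sub r1 <- r5,r5: IF@2 ID@3 stall=0 (-) EX@4 MEM@5 WB@6
I2 add r1 <- r3,r1: IF@3 ID@4 stall=2 (RAW on I1.r1 (WB@6)) EX@7 MEM@8 WB@9
I3 ld r4 <- r4: IF@4 ID@7 stall=0 (-) EX@8 MEM@9 WB@10
I4 add r4 <- r3,r4: IF@7 ID@8 stall=2 (RAW on I3.r4 (WB@10)) EX@11 MEM@12 WB@13
I5 ld r2 <- r1: IF@8 ID@11 stall=0 (-) EX@12 MEM@13 WB@14
I6 mul r1 <- r4,r4: IF@11 ID@12 stall=1 (RAW on I4.r4 (WB@13)) EX@14 MEM@15 WB@16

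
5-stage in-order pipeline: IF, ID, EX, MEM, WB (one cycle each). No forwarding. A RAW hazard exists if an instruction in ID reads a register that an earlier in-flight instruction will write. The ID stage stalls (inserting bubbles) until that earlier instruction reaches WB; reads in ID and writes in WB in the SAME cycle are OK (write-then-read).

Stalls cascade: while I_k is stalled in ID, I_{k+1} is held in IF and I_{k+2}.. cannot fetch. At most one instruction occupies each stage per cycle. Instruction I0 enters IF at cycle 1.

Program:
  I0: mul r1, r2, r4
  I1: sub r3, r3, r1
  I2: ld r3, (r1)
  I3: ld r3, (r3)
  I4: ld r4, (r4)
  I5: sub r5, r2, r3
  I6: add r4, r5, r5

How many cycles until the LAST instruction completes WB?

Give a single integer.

I0 mul r1 <- r2,r4: IF@1 ID@2 stall=0 (-) EX@3 MEM@4 WB@5
I1 sub r3 <- r3,r1: IF@2 ID@3 stall=2 (RAW on I0.r1 (WB@5)) EX@6 MEM@7 WB@8
I2 ld r3 <- r1: IF@3 ID@6 stall=0 (-) EX@7 MEM@8 WB@9
I3 ld r3 <- r3: IF@6 ID@7 stall=2 (RAW on I2.r3 (WB@9)) EX@10 MEM@11 WB@12
I4 ld r4 <- r4: IF@7 ID@10 stall=0 (-) EX@11 MEM@12 WB@13
I5 sub r5 <- r2,r3: IF@10 ID@11 stall=1 (RAW on I3.r3 (WB@12)) EX@13 MEM@14 WB@15
I6 add r4 <- r5,r5: IF@11 ID@13 stall=2 (RAW on I5.r5 (WB@15)) EX@16 MEM@17 WB@18

Answer: 18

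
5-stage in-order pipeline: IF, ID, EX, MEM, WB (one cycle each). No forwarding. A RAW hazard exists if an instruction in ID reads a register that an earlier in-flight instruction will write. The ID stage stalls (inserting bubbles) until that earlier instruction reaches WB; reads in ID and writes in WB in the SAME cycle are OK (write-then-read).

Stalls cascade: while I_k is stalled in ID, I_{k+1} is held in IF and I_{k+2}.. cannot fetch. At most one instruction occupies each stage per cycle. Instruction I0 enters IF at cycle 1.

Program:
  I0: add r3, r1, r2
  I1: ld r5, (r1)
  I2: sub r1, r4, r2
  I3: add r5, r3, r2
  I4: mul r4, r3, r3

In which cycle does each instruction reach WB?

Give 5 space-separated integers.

Answer: 5 6 7 8 9

Derivation:
I0 add r3 <- r1,r2: IF@1 ID@2 stall=0 (-) EX@3 MEM@4 WB@5
I1 ld r5 <- r1: IF@2 ID@3 stall=0 (-) EX@4 MEM@5 WB@6
I2 sub r1 <- r4,r2: IF@3 ID@4 stall=0 (-) EX@5 MEM@6 WB@7
I3 add r5 <- r3,r2: IF@4 ID@5 stall=0 (-) EX@6 MEM@7 WB@8
I4 mul r4 <- r3,r3: IF@5 ID@6 stall=0 (-) EX@7 MEM@8 WB@9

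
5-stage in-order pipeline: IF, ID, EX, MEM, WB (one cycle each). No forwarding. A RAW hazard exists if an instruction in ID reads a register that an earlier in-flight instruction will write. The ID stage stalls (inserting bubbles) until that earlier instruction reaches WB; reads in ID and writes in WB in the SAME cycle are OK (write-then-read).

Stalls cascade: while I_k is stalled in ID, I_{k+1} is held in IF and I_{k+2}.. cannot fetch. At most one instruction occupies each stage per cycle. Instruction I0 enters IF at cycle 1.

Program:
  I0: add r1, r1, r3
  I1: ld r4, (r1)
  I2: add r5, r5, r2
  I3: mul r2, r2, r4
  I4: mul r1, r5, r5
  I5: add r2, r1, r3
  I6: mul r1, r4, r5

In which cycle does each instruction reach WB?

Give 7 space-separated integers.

Answer: 5 8 9 11 12 15 16

Derivation:
I0 add r1 <- r1,r3: IF@1 ID@2 stall=0 (-) EX@3 MEM@4 WB@5
I1 ld r4 <- r1: IF@2 ID@3 stall=2 (RAW on I0.r1 (WB@5)) EX@6 MEM@7 WB@8
I2 add r5 <- r5,r2: IF@3 ID@6 stall=0 (-) EX@7 MEM@8 WB@9
I3 mul r2 <- r2,r4: IF@6 ID@7 stall=1 (RAW on I1.r4 (WB@8)) EX@9 MEM@10 WB@11
I4 mul r1 <- r5,r5: IF@7 ID@9 stall=0 (-) EX@10 MEM@11 WB@12
I5 add r2 <- r1,r3: IF@9 ID@10 stall=2 (RAW on I4.r1 (WB@12)) EX@13 MEM@14 WB@15
I6 mul r1 <- r4,r5: IF@10 ID@13 stall=0 (-) EX@14 MEM@15 WB@16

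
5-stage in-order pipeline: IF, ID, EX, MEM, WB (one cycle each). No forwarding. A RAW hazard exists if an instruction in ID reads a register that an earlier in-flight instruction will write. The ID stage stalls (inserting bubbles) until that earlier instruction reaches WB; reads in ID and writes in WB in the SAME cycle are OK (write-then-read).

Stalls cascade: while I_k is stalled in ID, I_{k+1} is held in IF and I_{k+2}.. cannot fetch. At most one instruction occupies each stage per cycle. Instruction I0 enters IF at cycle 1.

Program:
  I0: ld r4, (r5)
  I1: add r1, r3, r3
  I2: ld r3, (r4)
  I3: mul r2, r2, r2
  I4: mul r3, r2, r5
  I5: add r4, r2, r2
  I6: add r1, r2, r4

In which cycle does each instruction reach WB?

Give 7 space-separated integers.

I0 ld r4 <- r5: IF@1 ID@2 stall=0 (-) EX@3 MEM@4 WB@5
I1 add r1 <- r3,r3: IF@2 ID@3 stall=0 (-) EX@4 MEM@5 WB@6
I2 ld r3 <- r4: IF@3 ID@4 stall=1 (RAW on I0.r4 (WB@5)) EX@6 MEM@7 WB@8
I3 mul r2 <- r2,r2: IF@4 ID@6 stall=0 (-) EX@7 MEM@8 WB@9
I4 mul r3 <- r2,r5: IF@6 ID@7 stall=2 (RAW on I3.r2 (WB@9)) EX@10 MEM@11 WB@12
I5 add r4 <- r2,r2: IF@7 ID@10 stall=0 (-) EX@11 MEM@12 WB@13
I6 add r1 <- r2,r4: IF@10 ID@11 stall=2 (RAW on I5.r4 (WB@13)) EX@14 MEM@15 WB@16

Answer: 5 6 8 9 12 13 16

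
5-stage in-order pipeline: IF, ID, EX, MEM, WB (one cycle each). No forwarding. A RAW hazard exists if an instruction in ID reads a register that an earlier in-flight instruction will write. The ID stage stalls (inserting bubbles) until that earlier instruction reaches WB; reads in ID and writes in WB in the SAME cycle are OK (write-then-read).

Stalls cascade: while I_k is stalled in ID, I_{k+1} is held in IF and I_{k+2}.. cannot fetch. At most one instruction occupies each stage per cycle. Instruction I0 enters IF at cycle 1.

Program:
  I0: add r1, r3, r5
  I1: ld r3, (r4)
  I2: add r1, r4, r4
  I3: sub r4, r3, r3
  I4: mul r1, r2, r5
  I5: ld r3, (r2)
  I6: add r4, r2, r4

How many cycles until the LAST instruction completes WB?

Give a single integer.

I0 add r1 <- r3,r5: IF@1 ID@2 stall=0 (-) EX@3 MEM@4 WB@5
I1 ld r3 <- r4: IF@2 ID@3 stall=0 (-) EX@4 MEM@5 WB@6
I2 add r1 <- r4,r4: IF@3 ID@4 stall=0 (-) EX@5 MEM@6 WB@7
I3 sub r4 <- r3,r3: IF@4 ID@5 stall=1 (RAW on I1.r3 (WB@6)) EX@7 MEM@8 WB@9
I4 mul r1 <- r2,r5: IF@5 ID@7 stall=0 (-) EX@8 MEM@9 WB@10
I5 ld r3 <- r2: IF@7 ID@8 stall=0 (-) EX@9 MEM@10 WB@11
I6 add r4 <- r2,r4: IF@8 ID@9 stall=0 (-) EX@10 MEM@11 WB@12

Answer: 12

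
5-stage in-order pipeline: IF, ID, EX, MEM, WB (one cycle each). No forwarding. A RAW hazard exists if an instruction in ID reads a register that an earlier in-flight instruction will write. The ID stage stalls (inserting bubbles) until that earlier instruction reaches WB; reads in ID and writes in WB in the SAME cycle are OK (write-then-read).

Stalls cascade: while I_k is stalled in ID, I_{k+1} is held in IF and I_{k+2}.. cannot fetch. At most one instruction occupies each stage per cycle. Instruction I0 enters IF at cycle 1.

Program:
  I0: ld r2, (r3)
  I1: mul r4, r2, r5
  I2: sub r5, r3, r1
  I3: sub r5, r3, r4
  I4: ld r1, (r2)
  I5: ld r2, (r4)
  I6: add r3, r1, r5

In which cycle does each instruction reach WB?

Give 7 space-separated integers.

I0 ld r2 <- r3: IF@1 ID@2 stall=0 (-) EX@3 MEM@4 WB@5
I1 mul r4 <- r2,r5: IF@2 ID@3 stall=2 (RAW on I0.r2 (WB@5)) EX@6 MEM@7 WB@8
I2 sub r5 <- r3,r1: IF@3 ID@6 stall=0 (-) EX@7 MEM@8 WB@9
I3 sub r5 <- r3,r4: IF@6 ID@7 stall=1 (RAW on I1.r4 (WB@8)) EX@9 MEM@10 WB@11
I4 ld r1 <- r2: IF@7 ID@9 stall=0 (-) EX@10 MEM@11 WB@12
I5 ld r2 <- r4: IF@9 ID@10 stall=0 (-) EX@11 MEM@12 WB@13
I6 add r3 <- r1,r5: IF@10 ID@11 stall=1 (RAW on I4.r1 (WB@12)) EX@13 MEM@14 WB@15

Answer: 5 8 9 11 12 13 15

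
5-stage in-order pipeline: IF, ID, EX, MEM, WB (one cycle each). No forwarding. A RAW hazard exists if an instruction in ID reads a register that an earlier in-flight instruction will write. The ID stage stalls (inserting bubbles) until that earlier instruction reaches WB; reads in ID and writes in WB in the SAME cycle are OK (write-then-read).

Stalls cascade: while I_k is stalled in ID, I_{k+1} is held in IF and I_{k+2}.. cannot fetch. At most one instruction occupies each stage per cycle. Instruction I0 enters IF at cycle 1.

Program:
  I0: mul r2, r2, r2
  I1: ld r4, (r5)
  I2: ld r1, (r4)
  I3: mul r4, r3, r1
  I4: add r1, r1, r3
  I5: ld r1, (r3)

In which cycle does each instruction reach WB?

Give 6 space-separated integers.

I0 mul r2 <- r2,r2: IF@1 ID@2 stall=0 (-) EX@3 MEM@4 WB@5
I1 ld r4 <- r5: IF@2 ID@3 stall=0 (-) EX@4 MEM@5 WB@6
I2 ld r1 <- r4: IF@3 ID@4 stall=2 (RAW on I1.r4 (WB@6)) EX@7 MEM@8 WB@9
I3 mul r4 <- r3,r1: IF@4 ID@7 stall=2 (RAW on I2.r1 (WB@9)) EX@10 MEM@11 WB@12
I4 add r1 <- r1,r3: IF@7 ID@10 stall=0 (-) EX@11 MEM@12 WB@13
I5 ld r1 <- r3: IF@10 ID@11 stall=0 (-) EX@12 MEM@13 WB@14

Answer: 5 6 9 12 13 14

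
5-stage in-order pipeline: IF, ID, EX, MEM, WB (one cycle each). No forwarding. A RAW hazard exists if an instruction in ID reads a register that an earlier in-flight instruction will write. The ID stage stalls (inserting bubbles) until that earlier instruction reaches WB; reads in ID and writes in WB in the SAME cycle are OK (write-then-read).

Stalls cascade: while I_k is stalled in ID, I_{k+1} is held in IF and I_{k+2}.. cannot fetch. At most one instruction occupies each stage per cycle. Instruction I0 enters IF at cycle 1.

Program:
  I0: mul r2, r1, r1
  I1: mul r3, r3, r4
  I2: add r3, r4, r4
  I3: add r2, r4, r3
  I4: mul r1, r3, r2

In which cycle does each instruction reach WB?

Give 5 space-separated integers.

Answer: 5 6 7 10 13

Derivation:
I0 mul r2 <- r1,r1: IF@1 ID@2 stall=0 (-) EX@3 MEM@4 WB@5
I1 mul r3 <- r3,r4: IF@2 ID@3 stall=0 (-) EX@4 MEM@5 WB@6
I2 add r3 <- r4,r4: IF@3 ID@4 stall=0 (-) EX@5 MEM@6 WB@7
I3 add r2 <- r4,r3: IF@4 ID@5 stall=2 (RAW on I2.r3 (WB@7)) EX@8 MEM@9 WB@10
I4 mul r1 <- r3,r2: IF@5 ID@8 stall=2 (RAW on I3.r2 (WB@10)) EX@11 MEM@12 WB@13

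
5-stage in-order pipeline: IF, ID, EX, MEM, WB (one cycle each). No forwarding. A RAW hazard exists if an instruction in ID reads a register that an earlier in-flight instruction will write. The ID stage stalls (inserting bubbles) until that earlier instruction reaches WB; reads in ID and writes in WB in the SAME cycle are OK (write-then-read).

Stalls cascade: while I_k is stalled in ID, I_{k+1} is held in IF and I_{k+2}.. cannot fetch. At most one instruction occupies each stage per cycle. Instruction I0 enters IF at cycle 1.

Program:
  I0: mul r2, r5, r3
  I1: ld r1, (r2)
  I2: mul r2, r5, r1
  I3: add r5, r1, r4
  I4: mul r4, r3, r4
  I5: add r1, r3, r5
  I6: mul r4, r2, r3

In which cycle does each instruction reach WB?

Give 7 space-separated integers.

I0 mul r2 <- r5,r3: IF@1 ID@2 stall=0 (-) EX@3 MEM@4 WB@5
I1 ld r1 <- r2: IF@2 ID@3 stall=2 (RAW on I0.r2 (WB@5)) EX@6 MEM@7 WB@8
I2 mul r2 <- r5,r1: IF@3 ID@6 stall=2 (RAW on I1.r1 (WB@8)) EX@9 MEM@10 WB@11
I3 add r5 <- r1,r4: IF@6 ID@9 stall=0 (-) EX@10 MEM@11 WB@12
I4 mul r4 <- r3,r4: IF@9 ID@10 stall=0 (-) EX@11 MEM@12 WB@13
I5 add r1 <- r3,r5: IF@10 ID@11 stall=1 (RAW on I3.r5 (WB@12)) EX@13 MEM@14 WB@15
I6 mul r4 <- r2,r3: IF@11 ID@13 stall=0 (-) EX@14 MEM@15 WB@16

Answer: 5 8 11 12 13 15 16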